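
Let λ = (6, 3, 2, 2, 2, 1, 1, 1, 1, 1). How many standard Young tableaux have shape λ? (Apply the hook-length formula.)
# SYT of shape (6, 3, 2, 2, 2, 1, 1, 1, 1, 1) = 30098432

Hook-length formula: f^λ = n! / Π hook(c), product over all cells c of the Young diagram. For λ = (6, 3, 2, 2, 2, 1, 1, 1, 1, 1), n = 20 boxes. Hook lengths by row (left-to-right, top-to-bottom): [15, 9, 5, 3, 2, 1]; [11, 5, 1]; [9, 3]; [8, 2]; [7, 1]; [5]; [4]; [3]; [2]; [1]. Product of hooks = 80831520000. So f^λ = 20! / 80831520000 = 2432902008176640000 / 80831520000 = 30098432.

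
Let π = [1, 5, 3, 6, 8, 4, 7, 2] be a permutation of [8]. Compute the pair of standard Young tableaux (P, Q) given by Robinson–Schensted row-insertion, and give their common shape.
P = [1, 2, 4, 7] / [3, 6, 8] / [5];  Q = [1, 2, 4, 5] / [3, 6, 7] / [8];  common shape = (4, 3, 1)

Row-insert the values π_1, π_2, … into P one at a time, bumping the leftmost entry strictly greater than the inserted value down to the next row. The recording tableau Q records, in position (i, j), the step at which that cell was added to P.
  Insert 1 (step 1): P = [1];  Q = [1]
  Insert 5 (step 2): P = [1, 5];  Q = [1, 2]
  Insert 3 (step 3): P = [1, 3] / [5];  Q = [1, 2] / [3]
  Insert 6 (step 4): P = [1, 3, 6] / [5];  Q = [1, 2, 4] / [3]
  Insert 8 (step 5): P = [1, 3, 6, 8] / [5];  Q = [1, 2, 4, 5] / [3]
  Insert 4 (step 6): P = [1, 3, 4, 8] / [5, 6];  Q = [1, 2, 4, 5] / [3, 6]
  Insert 7 (step 7): P = [1, 3, 4, 7] / [5, 6, 8];  Q = [1, 2, 4, 5] / [3, 6, 7]
  Insert 2 (step 8): P = [1, 2, 4, 7] / [3, 6, 8] / [5];  Q = [1, 2, 4, 5] / [3, 6, 7] / [8]
Final shape: (4, 3, 1).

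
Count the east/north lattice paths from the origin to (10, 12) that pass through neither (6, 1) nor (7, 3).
Number of paths = 615311

Inclusion–exclusion. Total paths: C(22, 10) = 646646. Through P₁: C(7, 6)·C(15, 4) = 9555. Through P₂: C(10, 7)·C(12, 3) = 26400. Since P₁ is strictly southwest of P₂, a monotone path through both must visit P₁ then P₂; paths through both = C(7, 6)·C(3, 1)·C(12, 3) = 4620. Avoid both = 646646 − 9555 − 26400 + 4620 = 615311.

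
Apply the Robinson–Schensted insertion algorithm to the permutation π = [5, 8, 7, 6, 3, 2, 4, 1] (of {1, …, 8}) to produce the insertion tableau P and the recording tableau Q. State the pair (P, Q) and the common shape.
P = [1, 4] / [2, 6] / [3] / [5] / [7] / [8];  Q = [1, 2] / [3, 7] / [4] / [5] / [6] / [8];  common shape = (2, 2, 1, 1, 1, 1)

Row-insert the values π_1, π_2, … into P one at a time, bumping the leftmost entry strictly greater than the inserted value down to the next row. The recording tableau Q records, in position (i, j), the step at which that cell was added to P.
  Insert 5 (step 1): P = [5];  Q = [1]
  Insert 8 (step 2): P = [5, 8];  Q = [1, 2]
  Insert 7 (step 3): P = [5, 7] / [8];  Q = [1, 2] / [3]
  Insert 6 (step 4): P = [5, 6] / [7] / [8];  Q = [1, 2] / [3] / [4]
  Insert 3 (step 5): P = [3, 6] / [5] / [7] / [8];  Q = [1, 2] / [3] / [4] / [5]
  Insert 2 (step 6): P = [2, 6] / [3] / [5] / [7] / [8];  Q = [1, 2] / [3] / [4] / [5] / [6]
  Insert 4 (step 7): P = [2, 4] / [3, 6] / [5] / [7] / [8];  Q = [1, 2] / [3, 7] / [4] / [5] / [6]
  Insert 1 (step 8): P = [1, 4] / [2, 6] / [3] / [5] / [7] / [8];  Q = [1, 2] / [3, 7] / [4] / [5] / [6] / [8]
Final shape: (2, 2, 1, 1, 1, 1).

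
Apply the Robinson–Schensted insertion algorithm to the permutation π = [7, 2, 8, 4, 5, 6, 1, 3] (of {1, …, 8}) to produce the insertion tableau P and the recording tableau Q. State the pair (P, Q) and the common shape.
P = [1, 3, 5, 6] / [2, 4] / [7, 8];  Q = [1, 3, 5, 6] / [2, 4] / [7, 8];  common shape = (4, 2, 2)

Row-insert the values π_1, π_2, … into P one at a time, bumping the leftmost entry strictly greater than the inserted value down to the next row. The recording tableau Q records, in position (i, j), the step at which that cell was added to P.
  Insert 7 (step 1): P = [7];  Q = [1]
  Insert 2 (step 2): P = [2] / [7];  Q = [1] / [2]
  Insert 8 (step 3): P = [2, 8] / [7];  Q = [1, 3] / [2]
  Insert 4 (step 4): P = [2, 4] / [7, 8];  Q = [1, 3] / [2, 4]
  Insert 5 (step 5): P = [2, 4, 5] / [7, 8];  Q = [1, 3, 5] / [2, 4]
  Insert 6 (step 6): P = [2, 4, 5, 6] / [7, 8];  Q = [1, 3, 5, 6] / [2, 4]
  Insert 1 (step 7): P = [1, 4, 5, 6] / [2, 8] / [7];  Q = [1, 3, 5, 6] / [2, 4] / [7]
  Insert 3 (step 8): P = [1, 3, 5, 6] / [2, 4] / [7, 8];  Q = [1, 3, 5, 6] / [2, 4] / [7, 8]
Final shape: (4, 2, 2).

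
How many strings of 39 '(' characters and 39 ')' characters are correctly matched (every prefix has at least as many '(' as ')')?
C_39 = 680425371729975800390

These balanced parentheses are counted by the Catalan number C_n = (1/(n + 1)) · C(2n, n). For n = 39: C_39 = (1/40) · C(78, 39) = 27217014869199032015600/40 = 680425371729975800390.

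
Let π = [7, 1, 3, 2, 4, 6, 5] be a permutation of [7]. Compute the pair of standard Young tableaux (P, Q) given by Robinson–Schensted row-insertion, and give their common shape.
P = [1, 2, 4, 5] / [3, 6] / [7];  Q = [1, 3, 5, 6] / [2, 7] / [4];  common shape = (4, 2, 1)

Row-insert the values π_1, π_2, … into P one at a time, bumping the leftmost entry strictly greater than the inserted value down to the next row. The recording tableau Q records, in position (i, j), the step at which that cell was added to P.
  Insert 7 (step 1): P = [7];  Q = [1]
  Insert 1 (step 2): P = [1] / [7];  Q = [1] / [2]
  Insert 3 (step 3): P = [1, 3] / [7];  Q = [1, 3] / [2]
  Insert 2 (step 4): P = [1, 2] / [3] / [7];  Q = [1, 3] / [2] / [4]
  Insert 4 (step 5): P = [1, 2, 4] / [3] / [7];  Q = [1, 3, 5] / [2] / [4]
  Insert 6 (step 6): P = [1, 2, 4, 6] / [3] / [7];  Q = [1, 3, 5, 6] / [2] / [4]
  Insert 5 (step 7): P = [1, 2, 4, 5] / [3, 6] / [7];  Q = [1, 3, 5, 6] / [2, 7] / [4]
Final shape: (4, 2, 1).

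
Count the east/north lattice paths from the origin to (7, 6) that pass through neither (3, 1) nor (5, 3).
Number of paths = 892

Inclusion–exclusion. Total paths: C(13, 7) = 1716. Through P₁: C(4, 3)·C(9, 4) = 504. Through P₂: C(8, 5)·C(5, 2) = 560. Since P₁ is strictly southwest of P₂, a monotone path through both must visit P₁ then P₂; paths through both = C(4, 3)·C(4, 2)·C(5, 2) = 240. Avoid both = 1716 − 504 − 560 + 240 = 892.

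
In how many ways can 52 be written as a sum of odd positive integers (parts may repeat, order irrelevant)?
p_odd(52) = 4582

Enumerate partitions using only odd parts via the recurrence o(n, m) = o(n, m−2) + o(n−m, m) over odd m, starting from the largest odd part ≤ n. This gives p_odd(52) = 4582. (Euler's theorem: equals the count of distinct-part partitions.)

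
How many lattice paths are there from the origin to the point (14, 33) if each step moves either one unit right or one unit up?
Number of paths = 341643774795

A monotone lattice path from (0, 0) to (14, 33) consists of 14 east steps and 33 north steps in some order, so it is determined by which 14 of the 47 steps are east. The count is C(47, 14) = 341643774795.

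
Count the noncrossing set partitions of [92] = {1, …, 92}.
C_92 = 15487357822491889407128326963778343232013931127835600

These noncrossing partitions are counted by the Catalan number C_n = (1/(n + 1)) · C(2n, n). For n = 92: C_92 = (1/93) · C(184, 92) = 1440324277491745714862934407631385920577295594888710800/93 = 15487357822491889407128326963778343232013931127835600.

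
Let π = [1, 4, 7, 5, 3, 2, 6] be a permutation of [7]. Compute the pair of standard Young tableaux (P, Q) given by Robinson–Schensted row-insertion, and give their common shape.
P = [1, 2, 5, 6] / [3] / [4] / [7];  Q = [1, 2, 3, 7] / [4] / [5] / [6];  common shape = (4, 1, 1, 1)

Row-insert the values π_1, π_2, … into P one at a time, bumping the leftmost entry strictly greater than the inserted value down to the next row. The recording tableau Q records, in position (i, j), the step at which that cell was added to P.
  Insert 1 (step 1): P = [1];  Q = [1]
  Insert 4 (step 2): P = [1, 4];  Q = [1, 2]
  Insert 7 (step 3): P = [1, 4, 7];  Q = [1, 2, 3]
  Insert 5 (step 4): P = [1, 4, 5] / [7];  Q = [1, 2, 3] / [4]
  Insert 3 (step 5): P = [1, 3, 5] / [4] / [7];  Q = [1, 2, 3] / [4] / [5]
  Insert 2 (step 6): P = [1, 2, 5] / [3] / [4] / [7];  Q = [1, 2, 3] / [4] / [5] / [6]
  Insert 6 (step 7): P = [1, 2, 5, 6] / [3] / [4] / [7];  Q = [1, 2, 3, 7] / [4] / [5] / [6]
Final shape: (4, 1, 1, 1).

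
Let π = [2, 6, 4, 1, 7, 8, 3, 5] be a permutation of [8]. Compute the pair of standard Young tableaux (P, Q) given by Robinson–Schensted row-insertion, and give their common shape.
P = [1, 3, 5, 8] / [2, 4, 7] / [6];  Q = [1, 2, 5, 6] / [3, 7, 8] / [4];  common shape = (4, 3, 1)

Row-insert the values π_1, π_2, … into P one at a time, bumping the leftmost entry strictly greater than the inserted value down to the next row. The recording tableau Q records, in position (i, j), the step at which that cell was added to P.
  Insert 2 (step 1): P = [2];  Q = [1]
  Insert 6 (step 2): P = [2, 6];  Q = [1, 2]
  Insert 4 (step 3): P = [2, 4] / [6];  Q = [1, 2] / [3]
  Insert 1 (step 4): P = [1, 4] / [2] / [6];  Q = [1, 2] / [3] / [4]
  Insert 7 (step 5): P = [1, 4, 7] / [2] / [6];  Q = [1, 2, 5] / [3] / [4]
  Insert 8 (step 6): P = [1, 4, 7, 8] / [2] / [6];  Q = [1, 2, 5, 6] / [3] / [4]
  Insert 3 (step 7): P = [1, 3, 7, 8] / [2, 4] / [6];  Q = [1, 2, 5, 6] / [3, 7] / [4]
  Insert 5 (step 8): P = [1, 3, 5, 8] / [2, 4, 7] / [6];  Q = [1, 2, 5, 6] / [3, 7, 8] / [4]
Final shape: (4, 3, 1).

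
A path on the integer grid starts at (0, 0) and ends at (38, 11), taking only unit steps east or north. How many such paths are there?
Number of paths = 29135916264

A monotone lattice path from (0, 0) to (38, 11) consists of 38 east steps and 11 north steps in some order, so it is determined by which 38 of the 49 steps are east. The count is C(49, 38) = 29135916264.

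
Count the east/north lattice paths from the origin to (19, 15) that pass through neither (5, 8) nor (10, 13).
Number of paths = 1661229350

Inclusion–exclusion. Total paths: C(34, 19) = 1855967520. Through P₁: C(13, 5)·C(21, 14) = 149652360. Through P₂: C(23, 10)·C(11, 9) = 62923630. Since P₁ is strictly southwest of P₂, a monotone path through both must visit P₁ then P₂; paths through both = C(13, 5)·C(10, 5)·C(11, 9) = 17837820. Avoid both = 1855967520 − 149652360 − 62923630 + 17837820 = 1661229350.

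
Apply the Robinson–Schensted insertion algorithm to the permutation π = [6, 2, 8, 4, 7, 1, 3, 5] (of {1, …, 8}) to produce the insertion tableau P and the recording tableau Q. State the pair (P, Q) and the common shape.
P = [1, 3, 5] / [2, 4, 7] / [6, 8];  Q = [1, 3, 5] / [2, 4, 8] / [6, 7];  common shape = (3, 3, 2)

Row-insert the values π_1, π_2, … into P one at a time, bumping the leftmost entry strictly greater than the inserted value down to the next row. The recording tableau Q records, in position (i, j), the step at which that cell was added to P.
  Insert 6 (step 1): P = [6];  Q = [1]
  Insert 2 (step 2): P = [2] / [6];  Q = [1] / [2]
  Insert 8 (step 3): P = [2, 8] / [6];  Q = [1, 3] / [2]
  Insert 4 (step 4): P = [2, 4] / [6, 8];  Q = [1, 3] / [2, 4]
  Insert 7 (step 5): P = [2, 4, 7] / [6, 8];  Q = [1, 3, 5] / [2, 4]
  Insert 1 (step 6): P = [1, 4, 7] / [2, 8] / [6];  Q = [1, 3, 5] / [2, 4] / [6]
  Insert 3 (step 7): P = [1, 3, 7] / [2, 4] / [6, 8];  Q = [1, 3, 5] / [2, 4] / [6, 7]
  Insert 5 (step 8): P = [1, 3, 5] / [2, 4, 7] / [6, 8];  Q = [1, 3, 5] / [2, 4, 8] / [6, 7]
Final shape: (3, 3, 2).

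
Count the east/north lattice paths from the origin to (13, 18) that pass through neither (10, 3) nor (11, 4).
Number of paths = 205924539

Inclusion–exclusion. Total paths: C(31, 13) = 206253075. Through P₁: C(13, 10)·C(18, 3) = 233376. Through P₂: C(15, 11)·C(16, 2) = 163800. Since P₁ is strictly southwest of P₂, a monotone path through both must visit P₁ then P₂; paths through both = C(13, 10)·C(2, 1)·C(16, 2) = 68640. Avoid both = 206253075 − 233376 − 163800 + 68640 = 205924539.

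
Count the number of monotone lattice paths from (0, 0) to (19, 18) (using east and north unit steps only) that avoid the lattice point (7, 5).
Number of paths = 13553994300

Total paths from (0, 0) to (19, 18): C(37, 19) = 17672631900. Paths through (7, 5): (paths (0, 0) → (7, 5)) × (paths (7, 5) → (19, 18)) = C(12, 7) · C(25, 12) = 792 · 5200300 = 4118637600. Avoidance count = 17672631900 − 4118637600 = 13553994300.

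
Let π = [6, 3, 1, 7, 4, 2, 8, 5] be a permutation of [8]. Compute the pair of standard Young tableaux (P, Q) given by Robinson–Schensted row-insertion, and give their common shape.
P = [1, 2, 5] / [3, 4, 8] / [6, 7];  Q = [1, 4, 7] / [2, 5, 8] / [3, 6];  common shape = (3, 3, 2)

Row-insert the values π_1, π_2, … into P one at a time, bumping the leftmost entry strictly greater than the inserted value down to the next row. The recording tableau Q records, in position (i, j), the step at which that cell was added to P.
  Insert 6 (step 1): P = [6];  Q = [1]
  Insert 3 (step 2): P = [3] / [6];  Q = [1] / [2]
  Insert 1 (step 3): P = [1] / [3] / [6];  Q = [1] / [2] / [3]
  Insert 7 (step 4): P = [1, 7] / [3] / [6];  Q = [1, 4] / [2] / [3]
  Insert 4 (step 5): P = [1, 4] / [3, 7] / [6];  Q = [1, 4] / [2, 5] / [3]
  Insert 2 (step 6): P = [1, 2] / [3, 4] / [6, 7];  Q = [1, 4] / [2, 5] / [3, 6]
  Insert 8 (step 7): P = [1, 2, 8] / [3, 4] / [6, 7];  Q = [1, 4, 7] / [2, 5] / [3, 6]
  Insert 5 (step 8): P = [1, 2, 5] / [3, 4, 8] / [6, 7];  Q = [1, 4, 7] / [2, 5, 8] / [3, 6]
Final shape: (3, 3, 2).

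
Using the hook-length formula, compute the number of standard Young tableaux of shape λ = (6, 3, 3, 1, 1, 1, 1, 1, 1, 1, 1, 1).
# SYT of shape (6, 3, 3, 1, 1, 1, 1, 1, 1, 1, 1, 1) = 17556000

Hook-length formula: f^λ = n! / Π hook(c), product over all cells c of the Young diagram. For λ = (6, 3, 3, 1, 1, 1, 1, 1, 1, 1, 1, 1), n = 21 boxes. Hook lengths by row (left-to-right, top-to-bottom): [17, 7, 6, 3, 2, 1]; [13, 3, 2]; [12, 2, 1]; [9]; [8]; [7]; [6]; [5]; [4]; [3]; [2]; [1]. Product of hooks = 2910169866240. So f^λ = 21! / 2910169866240 = 51090942171709440000 / 2910169866240 = 17556000.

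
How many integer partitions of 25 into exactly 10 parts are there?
p(25, 10 parts) = 164

Partitions of n into exactly k parts are in bijection with partitions of n − k into at most k parts (subtract 1 from each part). So p(25, exactly 10) = p(15, parts ≤ 10). Computing via the recurrence p(m, j) = p(m, j−1) + p(m−j, j) gives 164.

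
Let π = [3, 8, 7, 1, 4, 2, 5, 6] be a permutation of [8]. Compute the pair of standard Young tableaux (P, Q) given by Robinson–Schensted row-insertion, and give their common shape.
P = [1, 2, 5, 6] / [3, 4] / [7] / [8];  Q = [1, 2, 7, 8] / [3, 5] / [4] / [6];  common shape = (4, 2, 1, 1)

Row-insert the values π_1, π_2, … into P one at a time, bumping the leftmost entry strictly greater than the inserted value down to the next row. The recording tableau Q records, in position (i, j), the step at which that cell was added to P.
  Insert 3 (step 1): P = [3];  Q = [1]
  Insert 8 (step 2): P = [3, 8];  Q = [1, 2]
  Insert 7 (step 3): P = [3, 7] / [8];  Q = [1, 2] / [3]
  Insert 1 (step 4): P = [1, 7] / [3] / [8];  Q = [1, 2] / [3] / [4]
  Insert 4 (step 5): P = [1, 4] / [3, 7] / [8];  Q = [1, 2] / [3, 5] / [4]
  Insert 2 (step 6): P = [1, 2] / [3, 4] / [7] / [8];  Q = [1, 2] / [3, 5] / [4] / [6]
  Insert 5 (step 7): P = [1, 2, 5] / [3, 4] / [7] / [8];  Q = [1, 2, 7] / [3, 5] / [4] / [6]
  Insert 6 (step 8): P = [1, 2, 5, 6] / [3, 4] / [7] / [8];  Q = [1, 2, 7, 8] / [3, 5] / [4] / [6]
Final shape: (4, 2, 1, 1).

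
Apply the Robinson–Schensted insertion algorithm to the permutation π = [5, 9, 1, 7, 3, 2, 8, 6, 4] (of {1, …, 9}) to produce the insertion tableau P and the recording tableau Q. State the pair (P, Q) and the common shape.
P = [1, 2, 4] / [3, 6, 8] / [5, 7] / [9];  Q = [1, 2, 7] / [3, 4, 8] / [5, 9] / [6];  common shape = (3, 3, 2, 1)

Row-insert the values π_1, π_2, … into P one at a time, bumping the leftmost entry strictly greater than the inserted value down to the next row. The recording tableau Q records, in position (i, j), the step at which that cell was added to P.
  Insert 5 (step 1): P = [5];  Q = [1]
  Insert 9 (step 2): P = [5, 9];  Q = [1, 2]
  Insert 1 (step 3): P = [1, 9] / [5];  Q = [1, 2] / [3]
  Insert 7 (step 4): P = [1, 7] / [5, 9];  Q = [1, 2] / [3, 4]
  Insert 3 (step 5): P = [1, 3] / [5, 7] / [9];  Q = [1, 2] / [3, 4] / [5]
  Insert 2 (step 6): P = [1, 2] / [3, 7] / [5] / [9];  Q = [1, 2] / [3, 4] / [5] / [6]
  Insert 8 (step 7): P = [1, 2, 8] / [3, 7] / [5] / [9];  Q = [1, 2, 7] / [3, 4] / [5] / [6]
  Insert 6 (step 8): P = [1, 2, 6] / [3, 7, 8] / [5] / [9];  Q = [1, 2, 7] / [3, 4, 8] / [5] / [6]
  Insert 4 (step 9): P = [1, 2, 4] / [3, 6, 8] / [5, 7] / [9];  Q = [1, 2, 7] / [3, 4, 8] / [5, 9] / [6]
Final shape: (3, 3, 2, 1).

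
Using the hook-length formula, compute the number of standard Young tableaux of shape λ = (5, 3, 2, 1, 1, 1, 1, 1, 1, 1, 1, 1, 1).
# SYT of shape (5, 3, 2, 1, 1, 1, 1, 1, 1, 1, 1, 1, 1) = 1630200

Hook-length formula: f^λ = n! / Π hook(c), product over all cells c of the Young diagram. For λ = (5, 3, 2, 1, 1, 1, 1, 1, 1, 1, 1, 1, 1), n = 20 boxes. Hook lengths by row (left-to-right, top-to-bottom): [17, 6, 4, 2, 1]; [14, 3, 1]; [12, 1]; [10]; [9]; [8]; [7]; [6]; [5]; [4]; [3]; [2]; [1]. Product of hooks = 1492394803200. So f^λ = 20! / 1492394803200 = 2432902008176640000 / 1492394803200 = 1630200.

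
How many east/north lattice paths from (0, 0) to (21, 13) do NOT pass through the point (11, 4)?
Number of paths = 801887790

Total paths from (0, 0) to (21, 13): C(34, 21) = 927983760. Paths through (11, 4): (paths (0, 0) → (11, 4)) × (paths (11, 4) → (21, 13)) = C(15, 11) · C(19, 10) = 1365 · 92378 = 126095970. Avoidance count = 927983760 − 126095970 = 801887790.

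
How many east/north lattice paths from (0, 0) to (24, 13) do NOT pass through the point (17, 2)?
Number of paths = 3557025396

Total paths from (0, 0) to (24, 13): C(37, 24) = 3562467300. Paths through (17, 2): (paths (0, 0) → (17, 2)) × (paths (17, 2) → (24, 13)) = C(19, 17) · C(18, 7) = 171 · 31824 = 5441904. Avoidance count = 3562467300 − 5441904 = 3557025396.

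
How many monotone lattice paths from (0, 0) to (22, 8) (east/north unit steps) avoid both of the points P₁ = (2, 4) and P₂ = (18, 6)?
Number of paths = 3709020

Inclusion–exclusion. Total paths: C(30, 22) = 5852925. Through P₁: C(6, 2)·C(24, 20) = 159390. Through P₂: C(24, 18)·C(6, 4) = 2018940. Since P₁ is strictly southwest of P₂, a monotone path through both must visit P₁ then P₂; paths through both = C(6, 2)·C(18, 16)·C(6, 4) = 34425. Avoid both = 5852925 − 159390 − 2018940 + 34425 = 3709020.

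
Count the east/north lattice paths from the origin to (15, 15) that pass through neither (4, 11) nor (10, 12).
Number of paths = 117577199

Inclusion–exclusion. Total paths: C(30, 15) = 155117520. Through P₁: C(15, 4)·C(15, 11) = 1863225. Through P₂: C(22, 10)·C(8, 5) = 36212176. Since P₁ is strictly southwest of P₂, a monotone path through both must visit P₁ then P₂; paths through both = C(15, 4)·C(7, 6)·C(8, 5) = 535080. Avoid both = 155117520 − 1863225 − 36212176 + 535080 = 117577199.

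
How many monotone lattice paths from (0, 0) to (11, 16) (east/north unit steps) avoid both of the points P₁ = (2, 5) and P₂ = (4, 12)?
Number of paths = 9159615

Inclusion–exclusion. Total paths: C(27, 11) = 13037895. Through P₁: C(7, 2)·C(20, 9) = 3527160. Through P₂: C(16, 4)·C(11, 7) = 600600. Since P₁ is strictly southwest of P₂, a monotone path through both must visit P₁ then P₂; paths through both = C(7, 2)·C(9, 2)·C(11, 7) = 249480. Avoid both = 13037895 − 3527160 − 600600 + 249480 = 9159615.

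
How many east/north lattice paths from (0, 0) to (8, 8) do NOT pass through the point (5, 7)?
Number of paths = 9702

Total paths from (0, 0) to (8, 8): C(16, 8) = 12870. Paths through (5, 7): (paths (0, 0) → (5, 7)) × (paths (5, 7) → (8, 8)) = C(12, 5) · C(4, 3) = 792 · 4 = 3168. Avoidance count = 12870 − 3168 = 9702.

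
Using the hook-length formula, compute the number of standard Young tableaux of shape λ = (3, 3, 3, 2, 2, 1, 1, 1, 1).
# SYT of shape (3, 3, 3, 2, 2, 1, 1, 1, 1) = 247520

Hook-length formula: f^λ = n! / Π hook(c), product over all cells c of the Young diagram. For λ = (3, 3, 3, 2, 2, 1, 1, 1, 1), n = 17 boxes. Hook lengths by row (left-to-right, top-to-bottom): [11, 6, 3]; [10, 5, 2]; [9, 4, 1]; [7, 2]; [6, 1]; [4]; [3]; [2]; [1]. Product of hooks = 1437004800. So f^λ = 17! / 1437004800 = 355687428096000 / 1437004800 = 247520.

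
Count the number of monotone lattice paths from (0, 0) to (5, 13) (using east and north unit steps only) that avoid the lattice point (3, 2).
Number of paths = 7788

Total paths from (0, 0) to (5, 13): C(18, 5) = 8568. Paths through (3, 2): (paths (0, 0) → (3, 2)) × (paths (3, 2) → (5, 13)) = C(5, 3) · C(13, 2) = 10 · 78 = 780. Avoidance count = 8568 − 780 = 7788.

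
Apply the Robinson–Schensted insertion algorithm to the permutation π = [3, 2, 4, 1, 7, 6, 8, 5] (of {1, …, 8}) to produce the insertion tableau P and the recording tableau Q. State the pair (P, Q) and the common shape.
P = [1, 4, 5, 8] / [2, 6] / [3, 7];  Q = [1, 3, 5, 7] / [2, 6] / [4, 8];  common shape = (4, 2, 2)

Row-insert the values π_1, π_2, … into P one at a time, bumping the leftmost entry strictly greater than the inserted value down to the next row. The recording tableau Q records, in position (i, j), the step at which that cell was added to P.
  Insert 3 (step 1): P = [3];  Q = [1]
  Insert 2 (step 2): P = [2] / [3];  Q = [1] / [2]
  Insert 4 (step 3): P = [2, 4] / [3];  Q = [1, 3] / [2]
  Insert 1 (step 4): P = [1, 4] / [2] / [3];  Q = [1, 3] / [2] / [4]
  Insert 7 (step 5): P = [1, 4, 7] / [2] / [3];  Q = [1, 3, 5] / [2] / [4]
  Insert 6 (step 6): P = [1, 4, 6] / [2, 7] / [3];  Q = [1, 3, 5] / [2, 6] / [4]
  Insert 8 (step 7): P = [1, 4, 6, 8] / [2, 7] / [3];  Q = [1, 3, 5, 7] / [2, 6] / [4]
  Insert 5 (step 8): P = [1, 4, 5, 8] / [2, 6] / [3, 7];  Q = [1, 3, 5, 7] / [2, 6] / [4, 8]
Final shape: (4, 2, 2).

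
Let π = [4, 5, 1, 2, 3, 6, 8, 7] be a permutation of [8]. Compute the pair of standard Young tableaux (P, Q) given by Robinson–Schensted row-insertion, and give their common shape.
P = [1, 2, 3, 6, 7] / [4, 5, 8];  Q = [1, 2, 5, 6, 7] / [3, 4, 8];  common shape = (5, 3)

Row-insert the values π_1, π_2, … into P one at a time, bumping the leftmost entry strictly greater than the inserted value down to the next row. The recording tableau Q records, in position (i, j), the step at which that cell was added to P.
  Insert 4 (step 1): P = [4];  Q = [1]
  Insert 5 (step 2): P = [4, 5];  Q = [1, 2]
  Insert 1 (step 3): P = [1, 5] / [4];  Q = [1, 2] / [3]
  Insert 2 (step 4): P = [1, 2] / [4, 5];  Q = [1, 2] / [3, 4]
  Insert 3 (step 5): P = [1, 2, 3] / [4, 5];  Q = [1, 2, 5] / [3, 4]
  Insert 6 (step 6): P = [1, 2, 3, 6] / [4, 5];  Q = [1, 2, 5, 6] / [3, 4]
  Insert 8 (step 7): P = [1, 2, 3, 6, 8] / [4, 5];  Q = [1, 2, 5, 6, 7] / [3, 4]
  Insert 7 (step 8): P = [1, 2, 3, 6, 7] / [4, 5, 8];  Q = [1, 2, 5, 6, 7] / [3, 4, 8]
Final shape: (5, 3).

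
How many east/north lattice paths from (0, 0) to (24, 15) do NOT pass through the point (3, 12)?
Number of paths = 25139919740

Total paths from (0, 0) to (24, 15): C(39, 24) = 25140840660. Paths through (3, 12): (paths (0, 0) → (3, 12)) × (paths (3, 12) → (24, 15)) = C(15, 3) · C(24, 21) = 455 · 2024 = 920920. Avoidance count = 25140840660 − 920920 = 25139919740.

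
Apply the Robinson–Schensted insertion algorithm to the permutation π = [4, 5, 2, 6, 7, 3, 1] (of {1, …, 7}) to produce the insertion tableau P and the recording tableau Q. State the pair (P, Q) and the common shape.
P = [1, 3, 6, 7] / [2, 5] / [4];  Q = [1, 2, 4, 5] / [3, 6] / [7];  common shape = (4, 2, 1)

Row-insert the values π_1, π_2, … into P one at a time, bumping the leftmost entry strictly greater than the inserted value down to the next row. The recording tableau Q records, in position (i, j), the step at which that cell was added to P.
  Insert 4 (step 1): P = [4];  Q = [1]
  Insert 5 (step 2): P = [4, 5];  Q = [1, 2]
  Insert 2 (step 3): P = [2, 5] / [4];  Q = [1, 2] / [3]
  Insert 6 (step 4): P = [2, 5, 6] / [4];  Q = [1, 2, 4] / [3]
  Insert 7 (step 5): P = [2, 5, 6, 7] / [4];  Q = [1, 2, 4, 5] / [3]
  Insert 3 (step 6): P = [2, 3, 6, 7] / [4, 5];  Q = [1, 2, 4, 5] / [3, 6]
  Insert 1 (step 7): P = [1, 3, 6, 7] / [2, 5] / [4];  Q = [1, 2, 4, 5] / [3, 6] / [7]
Final shape: (4, 2, 1).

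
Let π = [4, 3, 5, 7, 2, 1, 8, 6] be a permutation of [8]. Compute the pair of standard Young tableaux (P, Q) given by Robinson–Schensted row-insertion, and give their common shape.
P = [1, 5, 6, 8] / [2, 7] / [3] / [4];  Q = [1, 3, 4, 7] / [2, 8] / [5] / [6];  common shape = (4, 2, 1, 1)

Row-insert the values π_1, π_2, … into P one at a time, bumping the leftmost entry strictly greater than the inserted value down to the next row. The recording tableau Q records, in position (i, j), the step at which that cell was added to P.
  Insert 4 (step 1): P = [4];  Q = [1]
  Insert 3 (step 2): P = [3] / [4];  Q = [1] / [2]
  Insert 5 (step 3): P = [3, 5] / [4];  Q = [1, 3] / [2]
  Insert 7 (step 4): P = [3, 5, 7] / [4];  Q = [1, 3, 4] / [2]
  Insert 2 (step 5): P = [2, 5, 7] / [3] / [4];  Q = [1, 3, 4] / [2] / [5]
  Insert 1 (step 6): P = [1, 5, 7] / [2] / [3] / [4];  Q = [1, 3, 4] / [2] / [5] / [6]
  Insert 8 (step 7): P = [1, 5, 7, 8] / [2] / [3] / [4];  Q = [1, 3, 4, 7] / [2] / [5] / [6]
  Insert 6 (step 8): P = [1, 5, 6, 8] / [2, 7] / [3] / [4];  Q = [1, 3, 4, 7] / [2, 8] / [5] / [6]
Final shape: (4, 2, 1, 1).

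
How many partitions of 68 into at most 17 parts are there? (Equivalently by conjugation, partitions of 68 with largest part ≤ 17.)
p(68, parts ≤ 17) = 1887776

Use the recurrence p(n, m) = p(n, m−1) + p(n−m, m): either the largest part is < m (count p(n, m−1)) or the largest part is exactly m (remove one copy of m, count p(n−m, m)). With p(0, ·) = 1 this gives p(68, parts ≤ 17) = 1887776. (By conjugating Young diagrams, this also counts partitions of 68 into at most 17 parts.)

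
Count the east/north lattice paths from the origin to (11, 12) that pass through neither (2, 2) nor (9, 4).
Number of paths = 775355

Inclusion–exclusion. Total paths: C(23, 11) = 1352078. Through P₁: C(4, 2)·C(19, 9) = 554268. Through P₂: C(13, 9)·C(10, 2) = 32175. Since P₁ is strictly southwest of P₂, a monotone path through both must visit P₁ then P₂; paths through both = C(4, 2)·C(9, 7)·C(10, 2) = 9720. Avoid both = 1352078 − 554268 − 32175 + 9720 = 775355.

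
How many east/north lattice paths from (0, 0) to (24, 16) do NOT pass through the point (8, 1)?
Number of paths = 60147239895

Total paths from (0, 0) to (24, 16): C(40, 24) = 62852101650. Paths through (8, 1): (paths (0, 0) → (8, 1)) × (paths (8, 1) → (24, 16)) = C(9, 8) · C(31, 16) = 9 · 300540195 = 2704861755. Avoidance count = 62852101650 − 2704861755 = 60147239895.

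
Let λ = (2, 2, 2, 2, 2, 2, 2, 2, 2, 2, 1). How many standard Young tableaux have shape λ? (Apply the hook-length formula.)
# SYT of shape (2, 2, 2, 2, 2, 2, 2, 2, 2, 2, 1) = 58786

Hook-length formula: f^λ = n! / Π hook(c), product over all cells c of the Young diagram. For λ = (2, 2, 2, 2, 2, 2, 2, 2, 2, 2, 1), n = 21 boxes. Hook lengths by row (left-to-right, top-to-bottom): [12, 10]; [11, 9]; [10, 8]; [9, 7]; [8, 6]; [7, 5]; [6, 4]; [5, 3]; [4, 2]; [3, 1]; [1]. Product of hooks = 869100503040000. So f^λ = 21! / 869100503040000 = 51090942171709440000 / 869100503040000 = 58786.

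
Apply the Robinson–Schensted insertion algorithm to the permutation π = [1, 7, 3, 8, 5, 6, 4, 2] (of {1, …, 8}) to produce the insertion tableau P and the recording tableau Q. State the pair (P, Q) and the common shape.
P = [1, 2, 4, 6] / [3, 8] / [5] / [7];  Q = [1, 2, 4, 6] / [3, 5] / [7] / [8];  common shape = (4, 2, 1, 1)

Row-insert the values π_1, π_2, … into P one at a time, bumping the leftmost entry strictly greater than the inserted value down to the next row. The recording tableau Q records, in position (i, j), the step at which that cell was added to P.
  Insert 1 (step 1): P = [1];  Q = [1]
  Insert 7 (step 2): P = [1, 7];  Q = [1, 2]
  Insert 3 (step 3): P = [1, 3] / [7];  Q = [1, 2] / [3]
  Insert 8 (step 4): P = [1, 3, 8] / [7];  Q = [1, 2, 4] / [3]
  Insert 5 (step 5): P = [1, 3, 5] / [7, 8];  Q = [1, 2, 4] / [3, 5]
  Insert 6 (step 6): P = [1, 3, 5, 6] / [7, 8];  Q = [1, 2, 4, 6] / [3, 5]
  Insert 4 (step 7): P = [1, 3, 4, 6] / [5, 8] / [7];  Q = [1, 2, 4, 6] / [3, 5] / [7]
  Insert 2 (step 8): P = [1, 2, 4, 6] / [3, 8] / [5] / [7];  Q = [1, 2, 4, 6] / [3, 5] / [7] / [8]
Final shape: (4, 2, 1, 1).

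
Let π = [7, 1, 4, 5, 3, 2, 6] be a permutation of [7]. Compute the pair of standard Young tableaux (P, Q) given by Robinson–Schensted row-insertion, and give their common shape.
P = [1, 2, 5, 6] / [3] / [4] / [7];  Q = [1, 3, 4, 7] / [2] / [5] / [6];  common shape = (4, 1, 1, 1)

Row-insert the values π_1, π_2, … into P one at a time, bumping the leftmost entry strictly greater than the inserted value down to the next row. The recording tableau Q records, in position (i, j), the step at which that cell was added to P.
  Insert 7 (step 1): P = [7];  Q = [1]
  Insert 1 (step 2): P = [1] / [7];  Q = [1] / [2]
  Insert 4 (step 3): P = [1, 4] / [7];  Q = [1, 3] / [2]
  Insert 5 (step 4): P = [1, 4, 5] / [7];  Q = [1, 3, 4] / [2]
  Insert 3 (step 5): P = [1, 3, 5] / [4] / [7];  Q = [1, 3, 4] / [2] / [5]
  Insert 2 (step 6): P = [1, 2, 5] / [3] / [4] / [7];  Q = [1, 3, 4] / [2] / [5] / [6]
  Insert 6 (step 7): P = [1, 2, 5, 6] / [3] / [4] / [7];  Q = [1, 3, 4, 7] / [2] / [5] / [6]
Final shape: (4, 1, 1, 1).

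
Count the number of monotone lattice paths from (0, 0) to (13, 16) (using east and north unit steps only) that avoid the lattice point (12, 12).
Number of paths = 54343135

Total paths from (0, 0) to (13, 16): C(29, 13) = 67863915. Paths through (12, 12): (paths (0, 0) → (12, 12)) × (paths (12, 12) → (13, 16)) = C(24, 12) · C(5, 1) = 2704156 · 5 = 13520780. Avoidance count = 67863915 − 13520780 = 54343135.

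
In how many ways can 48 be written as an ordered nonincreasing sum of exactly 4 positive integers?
p(48, 4 parts) = 816

Partitions of n into exactly k parts are in bijection with partitions of n − k into at most k parts (subtract 1 from each part). So p(48, exactly 4) = p(44, parts ≤ 4). Computing via the recurrence p(m, j) = p(m, j−1) + p(m−j, j) gives 816.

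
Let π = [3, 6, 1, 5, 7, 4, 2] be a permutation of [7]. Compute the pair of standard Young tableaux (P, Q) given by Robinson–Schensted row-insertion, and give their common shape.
P = [1, 2, 7] / [3, 4] / [5] / [6];  Q = [1, 2, 5] / [3, 4] / [6] / [7];  common shape = (3, 2, 1, 1)

Row-insert the values π_1, π_2, … into P one at a time, bumping the leftmost entry strictly greater than the inserted value down to the next row. The recording tableau Q records, in position (i, j), the step at which that cell was added to P.
  Insert 3 (step 1): P = [3];  Q = [1]
  Insert 6 (step 2): P = [3, 6];  Q = [1, 2]
  Insert 1 (step 3): P = [1, 6] / [3];  Q = [1, 2] / [3]
  Insert 5 (step 4): P = [1, 5] / [3, 6];  Q = [1, 2] / [3, 4]
  Insert 7 (step 5): P = [1, 5, 7] / [3, 6];  Q = [1, 2, 5] / [3, 4]
  Insert 4 (step 6): P = [1, 4, 7] / [3, 5] / [6];  Q = [1, 2, 5] / [3, 4] / [6]
  Insert 2 (step 7): P = [1, 2, 7] / [3, 4] / [5] / [6];  Q = [1, 2, 5] / [3, 4] / [6] / [7]
Final shape: (3, 2, 1, 1).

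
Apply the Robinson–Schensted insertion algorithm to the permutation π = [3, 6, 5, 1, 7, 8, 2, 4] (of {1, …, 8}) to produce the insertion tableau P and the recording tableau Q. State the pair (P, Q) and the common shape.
P = [1, 2, 4, 8] / [3, 5, 7] / [6];  Q = [1, 2, 5, 6] / [3, 7, 8] / [4];  common shape = (4, 3, 1)

Row-insert the values π_1, π_2, … into P one at a time, bumping the leftmost entry strictly greater than the inserted value down to the next row. The recording tableau Q records, in position (i, j), the step at which that cell was added to P.
  Insert 3 (step 1): P = [3];  Q = [1]
  Insert 6 (step 2): P = [3, 6];  Q = [1, 2]
  Insert 5 (step 3): P = [3, 5] / [6];  Q = [1, 2] / [3]
  Insert 1 (step 4): P = [1, 5] / [3] / [6];  Q = [1, 2] / [3] / [4]
  Insert 7 (step 5): P = [1, 5, 7] / [3] / [6];  Q = [1, 2, 5] / [3] / [4]
  Insert 8 (step 6): P = [1, 5, 7, 8] / [3] / [6];  Q = [1, 2, 5, 6] / [3] / [4]
  Insert 2 (step 7): P = [1, 2, 7, 8] / [3, 5] / [6];  Q = [1, 2, 5, 6] / [3, 7] / [4]
  Insert 4 (step 8): P = [1, 2, 4, 8] / [3, 5, 7] / [6];  Q = [1, 2, 5, 6] / [3, 7, 8] / [4]
Final shape: (4, 3, 1).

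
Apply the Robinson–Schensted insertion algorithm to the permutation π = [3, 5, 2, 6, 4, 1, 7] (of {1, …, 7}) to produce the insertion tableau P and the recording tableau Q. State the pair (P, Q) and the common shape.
P = [1, 4, 6, 7] / [2, 5] / [3];  Q = [1, 2, 4, 7] / [3, 5] / [6];  common shape = (4, 2, 1)

Row-insert the values π_1, π_2, … into P one at a time, bumping the leftmost entry strictly greater than the inserted value down to the next row. The recording tableau Q records, in position (i, j), the step at which that cell was added to P.
  Insert 3 (step 1): P = [3];  Q = [1]
  Insert 5 (step 2): P = [3, 5];  Q = [1, 2]
  Insert 2 (step 3): P = [2, 5] / [3];  Q = [1, 2] / [3]
  Insert 6 (step 4): P = [2, 5, 6] / [3];  Q = [1, 2, 4] / [3]
  Insert 4 (step 5): P = [2, 4, 6] / [3, 5];  Q = [1, 2, 4] / [3, 5]
  Insert 1 (step 6): P = [1, 4, 6] / [2, 5] / [3];  Q = [1, 2, 4] / [3, 5] / [6]
  Insert 7 (step 7): P = [1, 4, 6, 7] / [2, 5] / [3];  Q = [1, 2, 4, 7] / [3, 5] / [6]
Final shape: (4, 2, 1).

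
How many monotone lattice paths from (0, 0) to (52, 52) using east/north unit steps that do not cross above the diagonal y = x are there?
C_52 = 29869166945772625950142417512

These NE paths below the diagonal are counted by the Catalan number C_n = (1/(n + 1)) · C(2n, n). For n = 52: C_52 = (1/53) · C(104, 52) = 1583065848125949175357548128136/53 = 29869166945772625950142417512.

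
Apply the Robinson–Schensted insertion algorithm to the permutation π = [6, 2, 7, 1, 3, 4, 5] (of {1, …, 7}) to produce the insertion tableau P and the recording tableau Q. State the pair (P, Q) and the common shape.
P = [1, 3, 4, 5] / [2, 7] / [6];  Q = [1, 3, 6, 7] / [2, 5] / [4];  common shape = (4, 2, 1)

Row-insert the values π_1, π_2, … into P one at a time, bumping the leftmost entry strictly greater than the inserted value down to the next row. The recording tableau Q records, in position (i, j), the step at which that cell was added to P.
  Insert 6 (step 1): P = [6];  Q = [1]
  Insert 2 (step 2): P = [2] / [6];  Q = [1] / [2]
  Insert 7 (step 3): P = [2, 7] / [6];  Q = [1, 3] / [2]
  Insert 1 (step 4): P = [1, 7] / [2] / [6];  Q = [1, 3] / [2] / [4]
  Insert 3 (step 5): P = [1, 3] / [2, 7] / [6];  Q = [1, 3] / [2, 5] / [4]
  Insert 4 (step 6): P = [1, 3, 4] / [2, 7] / [6];  Q = [1, 3, 6] / [2, 5] / [4]
  Insert 5 (step 7): P = [1, 3, 4, 5] / [2, 7] / [6];  Q = [1, 3, 6, 7] / [2, 5] / [4]
Final shape: (4, 2, 1).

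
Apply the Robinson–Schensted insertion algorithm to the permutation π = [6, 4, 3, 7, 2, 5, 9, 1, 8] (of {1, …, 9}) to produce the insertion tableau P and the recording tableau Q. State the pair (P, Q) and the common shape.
P = [1, 5, 8] / [2, 7, 9] / [3] / [4] / [6];  Q = [1, 4, 7] / [2, 6, 9] / [3] / [5] / [8];  common shape = (3, 3, 1, 1, 1)

Row-insert the values π_1, π_2, … into P one at a time, bumping the leftmost entry strictly greater than the inserted value down to the next row. The recording tableau Q records, in position (i, j), the step at which that cell was added to P.
  Insert 6 (step 1): P = [6];  Q = [1]
  Insert 4 (step 2): P = [4] / [6];  Q = [1] / [2]
  Insert 3 (step 3): P = [3] / [4] / [6];  Q = [1] / [2] / [3]
  Insert 7 (step 4): P = [3, 7] / [4] / [6];  Q = [1, 4] / [2] / [3]
  Insert 2 (step 5): P = [2, 7] / [3] / [4] / [6];  Q = [1, 4] / [2] / [3] / [5]
  Insert 5 (step 6): P = [2, 5] / [3, 7] / [4] / [6];  Q = [1, 4] / [2, 6] / [3] / [5]
  Insert 9 (step 7): P = [2, 5, 9] / [3, 7] / [4] / [6];  Q = [1, 4, 7] / [2, 6] / [3] / [5]
  Insert 1 (step 8): P = [1, 5, 9] / [2, 7] / [3] / [4] / [6];  Q = [1, 4, 7] / [2, 6] / [3] / [5] / [8]
  Insert 8 (step 9): P = [1, 5, 8] / [2, 7, 9] / [3] / [4] / [6];  Q = [1, 4, 7] / [2, 6, 9] / [3] / [5] / [8]
Final shape: (3, 3, 1, 1, 1).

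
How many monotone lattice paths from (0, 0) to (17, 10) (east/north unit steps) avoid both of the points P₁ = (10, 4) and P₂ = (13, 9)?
Number of paths = 4511749

Inclusion–exclusion. Total paths: C(27, 17) = 8436285. Through P₁: C(14, 10)·C(13, 7) = 1717716. Through P₂: C(22, 13)·C(5, 4) = 2487100. Since P₁ is strictly southwest of P₂, a monotone path through both must visit P₁ then P₂; paths through both = C(14, 10)·C(8, 3)·C(5, 4) = 280280. Avoid both = 8436285 − 1717716 − 2487100 + 280280 = 4511749.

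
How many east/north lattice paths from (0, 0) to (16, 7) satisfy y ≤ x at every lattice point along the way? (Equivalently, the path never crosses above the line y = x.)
Number of paths = 144210

By the reflection principle (André's argument), the number of monotone paths to (16, 7) with n ≤ m that never go above y = x is C(23, 16) − C(23, 17) = 245157 − 100947 = 144210.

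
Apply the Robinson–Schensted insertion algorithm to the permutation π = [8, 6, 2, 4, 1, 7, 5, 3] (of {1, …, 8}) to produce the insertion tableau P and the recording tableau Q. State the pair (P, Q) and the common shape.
P = [1, 3, 5] / [2, 4] / [6, 7] / [8];  Q = [1, 4, 6] / [2, 7] / [3, 8] / [5];  common shape = (3, 2, 2, 1)

Row-insert the values π_1, π_2, … into P one at a time, bumping the leftmost entry strictly greater than the inserted value down to the next row. The recording tableau Q records, in position (i, j), the step at which that cell was added to P.
  Insert 8 (step 1): P = [8];  Q = [1]
  Insert 6 (step 2): P = [6] / [8];  Q = [1] / [2]
  Insert 2 (step 3): P = [2] / [6] / [8];  Q = [1] / [2] / [3]
  Insert 4 (step 4): P = [2, 4] / [6] / [8];  Q = [1, 4] / [2] / [3]
  Insert 1 (step 5): P = [1, 4] / [2] / [6] / [8];  Q = [1, 4] / [2] / [3] / [5]
  Insert 7 (step 6): P = [1, 4, 7] / [2] / [6] / [8];  Q = [1, 4, 6] / [2] / [3] / [5]
  Insert 5 (step 7): P = [1, 4, 5] / [2, 7] / [6] / [8];  Q = [1, 4, 6] / [2, 7] / [3] / [5]
  Insert 3 (step 8): P = [1, 3, 5] / [2, 4] / [6, 7] / [8];  Q = [1, 4, 6] / [2, 7] / [3, 8] / [5]
Final shape: (3, 2, 2, 1).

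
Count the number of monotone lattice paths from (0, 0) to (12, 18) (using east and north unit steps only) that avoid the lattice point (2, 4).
Number of paths = 57074385

Total paths from (0, 0) to (12, 18): C(30, 12) = 86493225. Paths through (2, 4): (paths (0, 0) → (2, 4)) × (paths (2, 4) → (12, 18)) = C(6, 2) · C(24, 10) = 15 · 1961256 = 29418840. Avoidance count = 86493225 − 29418840 = 57074385.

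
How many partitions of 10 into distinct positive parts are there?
q(10) = 10

List partitions of 10 into distinct parts: 10, 9+1, 8+2, 7+3, 7+2+1, 6+4, 6+3+1, 5+4+1, 5+3+2, 4+3+2+1. There are q(10) = 10. (Euler: this equals the number of odd-part partitions of 10.)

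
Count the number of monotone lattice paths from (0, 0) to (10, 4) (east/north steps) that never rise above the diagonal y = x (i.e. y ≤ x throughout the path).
Number of paths = 637

By the reflection principle (André's argument), the number of monotone paths to (10, 4) with n ≤ m that never go above y = x is C(14, 10) − C(14, 11) = 1001 − 364 = 637.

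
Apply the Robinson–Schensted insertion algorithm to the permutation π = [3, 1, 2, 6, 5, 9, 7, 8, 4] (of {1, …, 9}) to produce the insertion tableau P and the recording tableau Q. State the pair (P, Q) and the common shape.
P = [1, 2, 4, 7, 8] / [3, 5, 9] / [6];  Q = [1, 3, 4, 6, 8] / [2, 5, 7] / [9];  common shape = (5, 3, 1)

Row-insert the values π_1, π_2, … into P one at a time, bumping the leftmost entry strictly greater than the inserted value down to the next row. The recording tableau Q records, in position (i, j), the step at which that cell was added to P.
  Insert 3 (step 1): P = [3];  Q = [1]
  Insert 1 (step 2): P = [1] / [3];  Q = [1] / [2]
  Insert 2 (step 3): P = [1, 2] / [3];  Q = [1, 3] / [2]
  Insert 6 (step 4): P = [1, 2, 6] / [3];  Q = [1, 3, 4] / [2]
  Insert 5 (step 5): P = [1, 2, 5] / [3, 6];  Q = [1, 3, 4] / [2, 5]
  Insert 9 (step 6): P = [1, 2, 5, 9] / [3, 6];  Q = [1, 3, 4, 6] / [2, 5]
  Insert 7 (step 7): P = [1, 2, 5, 7] / [3, 6, 9];  Q = [1, 3, 4, 6] / [2, 5, 7]
  Insert 8 (step 8): P = [1, 2, 5, 7, 8] / [3, 6, 9];  Q = [1, 3, 4, 6, 8] / [2, 5, 7]
  Insert 4 (step 9): P = [1, 2, 4, 7, 8] / [3, 5, 9] / [6];  Q = [1, 3, 4, 6, 8] / [2, 5, 7] / [9]
Final shape: (5, 3, 1).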